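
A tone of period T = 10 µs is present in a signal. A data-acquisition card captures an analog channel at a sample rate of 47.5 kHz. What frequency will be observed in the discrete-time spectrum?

5 kHz

T = 10 µs → f = 1/T = 100 kHz.
100 kHz mod fs = 5 kHz.
5 kHz ≤ fs/2 = 23.75 kHz, appears at 5 kHz.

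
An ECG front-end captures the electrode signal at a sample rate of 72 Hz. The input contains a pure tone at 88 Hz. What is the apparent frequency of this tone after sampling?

88 Hz mod fs = 16 Hz.
16 Hz ≤ fs/2 = 36 Hz, appears at 16 Hz.

16 Hz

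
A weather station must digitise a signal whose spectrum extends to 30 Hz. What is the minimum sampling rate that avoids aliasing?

60 Hz

Nyquist rate = 2 × 30 Hz = 60 Hz.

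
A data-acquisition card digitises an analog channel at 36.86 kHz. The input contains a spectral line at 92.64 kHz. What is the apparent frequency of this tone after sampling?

92.64 kHz mod fs = 18.92 kHz.
18.92 kHz > fs/2 = 18.43 kHz, folds to fs − 18.92 kHz = 17.94 kHz.

17.94 kHz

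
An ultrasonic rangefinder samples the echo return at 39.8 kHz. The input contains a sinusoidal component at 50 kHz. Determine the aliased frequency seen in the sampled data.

10.2 kHz

50 kHz mod fs = 10.2 kHz.
10.2 kHz ≤ fs/2 = 19.9 kHz, appears at 10.2 kHz.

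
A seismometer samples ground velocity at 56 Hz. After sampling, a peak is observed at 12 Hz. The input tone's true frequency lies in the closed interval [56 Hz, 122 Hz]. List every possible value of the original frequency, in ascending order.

68 Hz, 100 Hz

Frequencies that alias to 12 Hz are k·fs ± 12 Hz for integer k ≥ 0.
k=0: 12 Hz.
k=1: 44 Hz, 68 Hz.
k=2: 100 Hz, 124 Hz.
k=3: 156 Hz, 180 Hz.
Within [56 Hz, 122 Hz]: 68 Hz, 100 Hz.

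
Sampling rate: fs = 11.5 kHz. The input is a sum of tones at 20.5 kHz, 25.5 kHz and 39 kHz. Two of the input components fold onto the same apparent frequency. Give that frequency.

fs/2 = 5.75 kHz.
20.5 kHz mod fs = 9 kHz.
9 kHz > fs/2 = 5.75 kHz, folds to fs − 9 kHz = 2.5 kHz.
25.5 kHz mod fs = 2.5 kHz.
2.5 kHz ≤ fs/2 = 5.75 kHz, appears at 2.5 kHz.
39 kHz mod fs = 4.5 kHz.
4.5 kHz ≤ fs/2 = 5.75 kHz, appears at 4.5 kHz.
20.5 kHz and 25.5 kHz both map to 2.5 kHz.

2.5 kHz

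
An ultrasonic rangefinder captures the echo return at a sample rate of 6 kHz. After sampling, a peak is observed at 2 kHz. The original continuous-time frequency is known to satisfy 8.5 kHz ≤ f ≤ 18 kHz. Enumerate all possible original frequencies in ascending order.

Frequencies that alias to 2 kHz are k·fs ± 2 kHz for integer k ≥ 0.
k=0: 2 kHz.
k=1: 4 kHz, 8 kHz.
k=2: 10 kHz, 14 kHz.
k=3: 16 kHz, 20 kHz.
k=4: 22 kHz, 26 kHz.
Within [8.5 kHz, 18 kHz]: 10 kHz, 14 kHz, 16 kHz.

10 kHz, 14 kHz, 16 kHz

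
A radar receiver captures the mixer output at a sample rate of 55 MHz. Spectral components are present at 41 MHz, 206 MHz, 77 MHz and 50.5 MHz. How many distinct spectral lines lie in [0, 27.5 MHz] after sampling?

3

fs/2 = 27.5 MHz.
41 MHz > fs/2 = 27.5 MHz, folds to fs − 41 MHz = 14 MHz.
206 MHz mod fs = 41 MHz.
41 MHz > fs/2 = 27.5 MHz, folds to fs − 41 MHz = 14 MHz.
77 MHz mod fs = 22 MHz.
22 MHz ≤ fs/2 = 27.5 MHz, appears at 22 MHz.
50.5 MHz > fs/2 = 27.5 MHz, folds to fs − 50.5 MHz = 4.5 MHz.
Distinct values: {4.5 MHz, 14 MHz, 22 MHz} → 3.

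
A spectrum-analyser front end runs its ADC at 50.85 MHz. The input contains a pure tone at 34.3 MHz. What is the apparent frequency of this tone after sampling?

16.55 MHz

34.3 MHz > fs/2 = 25.425 MHz, folds to fs − 34.3 MHz = 16.55 MHz.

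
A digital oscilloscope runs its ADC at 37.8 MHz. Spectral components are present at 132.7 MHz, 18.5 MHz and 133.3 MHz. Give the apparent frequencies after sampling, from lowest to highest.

fs/2 = 18.9 MHz.
132.7 MHz mod fs = 19.3 MHz.
19.3 MHz > fs/2 = 18.9 MHz, folds to fs − 19.3 MHz = 18.5 MHz.
18.5 MHz ≤ fs/2 = 18.9 MHz, passes unchanged.
133.3 MHz mod fs = 19.9 MHz.
19.9 MHz > fs/2 = 18.9 MHz, folds to fs − 19.9 MHz = 17.9 MHz.
Distinct values: {17.9 MHz, 18.5 MHz}.

17.9 MHz, 18.5 MHz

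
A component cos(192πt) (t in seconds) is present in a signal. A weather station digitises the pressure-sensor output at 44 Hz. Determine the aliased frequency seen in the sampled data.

8 Hz

ω = 192π rad/s → f = ω/(2π) = 96 Hz.
96 Hz mod fs = 8 Hz.
8 Hz ≤ fs/2 = 22 Hz, appears at 8 Hz.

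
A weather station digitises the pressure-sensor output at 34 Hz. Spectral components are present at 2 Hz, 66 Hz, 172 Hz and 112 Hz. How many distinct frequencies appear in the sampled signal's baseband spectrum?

fs/2 = 17 Hz.
2 Hz ≤ fs/2 = 17 Hz, passes unchanged.
66 Hz mod fs = 32 Hz.
32 Hz > fs/2 = 17 Hz, folds to fs − 32 Hz = 2 Hz.
172 Hz mod fs = 2 Hz.
2 Hz ≤ fs/2 = 17 Hz, appears at 2 Hz.
112 Hz mod fs = 10 Hz.
10 Hz ≤ fs/2 = 17 Hz, appears at 10 Hz.
Distinct values: {2 Hz, 10 Hz} → 2.

2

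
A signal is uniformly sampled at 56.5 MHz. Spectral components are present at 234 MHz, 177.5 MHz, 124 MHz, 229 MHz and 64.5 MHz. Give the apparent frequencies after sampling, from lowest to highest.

fs/2 = 28.25 MHz.
234 MHz mod fs = 8 MHz.
8 MHz ≤ fs/2 = 28.25 MHz, appears at 8 MHz.
177.5 MHz mod fs = 8 MHz.
8 MHz ≤ fs/2 = 28.25 MHz, appears at 8 MHz.
124 MHz mod fs = 11 MHz.
11 MHz ≤ fs/2 = 28.25 MHz, appears at 11 MHz.
229 MHz mod fs = 3 MHz.
3 MHz ≤ fs/2 = 28.25 MHz, appears at 3 MHz.
64.5 MHz mod fs = 8 MHz.
8 MHz ≤ fs/2 = 28.25 MHz, appears at 8 MHz.
Distinct values: {3 MHz, 8 MHz, 11 MHz}.

3 MHz, 8 MHz, 11 MHz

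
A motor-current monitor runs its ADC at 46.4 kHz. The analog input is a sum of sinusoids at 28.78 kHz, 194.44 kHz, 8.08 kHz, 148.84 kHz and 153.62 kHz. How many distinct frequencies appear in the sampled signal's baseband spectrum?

fs/2 = 23.2 kHz.
28.78 kHz > fs/2 = 23.2 kHz, folds to fs − 28.78 kHz = 17.62 kHz.
194.44 kHz mod fs = 8.84 kHz.
8.84 kHz ≤ fs/2 = 23.2 kHz, appears at 8.84 kHz.
8.08 kHz ≤ fs/2 = 23.2 kHz, passes unchanged.
148.84 kHz mod fs = 9.64 kHz.
9.64 kHz ≤ fs/2 = 23.2 kHz, appears at 9.64 kHz.
153.62 kHz mod fs = 14.42 kHz.
14.42 kHz ≤ fs/2 = 23.2 kHz, appears at 14.42 kHz.
Distinct values: {8.08 kHz, 8.84 kHz, 9.64 kHz, 14.42 kHz, 17.62 kHz} → 5.

5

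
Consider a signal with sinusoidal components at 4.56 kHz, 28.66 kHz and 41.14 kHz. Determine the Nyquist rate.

Highest-frequency component: 41.14 kHz.
Nyquist rate = 2 × 41.14 kHz = 82.28 kHz.

82.28 kHz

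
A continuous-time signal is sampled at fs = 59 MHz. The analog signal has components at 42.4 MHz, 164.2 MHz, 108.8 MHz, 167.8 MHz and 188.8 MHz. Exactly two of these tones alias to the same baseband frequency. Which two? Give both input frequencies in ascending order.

fs/2 = 29.5 MHz.
42.4 MHz > fs/2 = 29.5 MHz, folds to fs − 42.4 MHz = 16.6 MHz.
164.2 MHz mod fs = 46.2 MHz.
46.2 MHz > fs/2 = 29.5 MHz, folds to fs − 46.2 MHz = 12.8 MHz.
108.8 MHz mod fs = 49.8 MHz.
49.8 MHz > fs/2 = 29.5 MHz, folds to fs − 49.8 MHz = 9.2 MHz.
167.8 MHz mod fs = 49.8 MHz.
49.8 MHz > fs/2 = 29.5 MHz, folds to fs − 49.8 MHz = 9.2 MHz.
188.8 MHz mod fs = 11.8 MHz.
11.8 MHz ≤ fs/2 = 29.5 MHz, appears at 11.8 MHz.
108.8 MHz and 167.8 MHz both map to 9.2 MHz.

108.8 MHz, 167.8 MHz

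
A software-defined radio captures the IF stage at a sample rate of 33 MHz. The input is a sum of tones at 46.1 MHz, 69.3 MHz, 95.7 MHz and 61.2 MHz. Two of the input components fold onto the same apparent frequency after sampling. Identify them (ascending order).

fs/2 = 16.5 MHz.
46.1 MHz mod fs = 13.1 MHz.
13.1 MHz ≤ fs/2 = 16.5 MHz, appears at 13.1 MHz.
69.3 MHz mod fs = 3.3 MHz.
3.3 MHz ≤ fs/2 = 16.5 MHz, appears at 3.3 MHz.
95.7 MHz mod fs = 29.7 MHz.
29.7 MHz > fs/2 = 16.5 MHz, folds to fs − 29.7 MHz = 3.3 MHz.
61.2 MHz mod fs = 28.2 MHz.
28.2 MHz > fs/2 = 16.5 MHz, folds to fs − 28.2 MHz = 4.8 MHz.
69.3 MHz and 95.7 MHz both map to 3.3 MHz.

69.3 MHz, 95.7 MHz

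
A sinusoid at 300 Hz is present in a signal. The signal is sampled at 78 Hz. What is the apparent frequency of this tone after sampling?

12 Hz

300 Hz mod fs = 66 Hz.
66 Hz > fs/2 = 39 Hz, folds to fs − 66 Hz = 12 Hz.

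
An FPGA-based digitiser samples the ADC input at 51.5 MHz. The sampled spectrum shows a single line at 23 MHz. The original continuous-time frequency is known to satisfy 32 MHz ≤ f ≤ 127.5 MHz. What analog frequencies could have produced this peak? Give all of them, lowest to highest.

74.5 MHz, 80 MHz, 126 MHz

Frequencies that alias to 23 MHz are k·fs ± 23 MHz for integer k ≥ 0.
k=0: 23 MHz.
k=1: 28.5 MHz, 74.5 MHz.
k=2: 80 MHz, 126 MHz.
k=3: 131.5 MHz, 177.5 MHz.
Within [32 MHz, 127.5 MHz]: 74.5 MHz, 80 MHz, 126 MHz.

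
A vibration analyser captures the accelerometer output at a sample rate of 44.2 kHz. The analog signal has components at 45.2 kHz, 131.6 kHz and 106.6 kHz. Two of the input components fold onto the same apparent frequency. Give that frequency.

1 kHz

fs/2 = 22.1 kHz.
45.2 kHz mod fs = 1 kHz.
1 kHz ≤ fs/2 = 22.1 kHz, appears at 1 kHz.
131.6 kHz mod fs = 43.2 kHz.
43.2 kHz > fs/2 = 22.1 kHz, folds to fs − 43.2 kHz = 1 kHz.
106.6 kHz mod fs = 18.2 kHz.
18.2 kHz ≤ fs/2 = 22.1 kHz, appears at 18.2 kHz.
45.2 kHz and 131.6 kHz both map to 1 kHz.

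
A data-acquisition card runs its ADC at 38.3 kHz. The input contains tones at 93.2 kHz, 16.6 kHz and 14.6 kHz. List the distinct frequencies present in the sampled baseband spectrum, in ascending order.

14.6 kHz, 16.6 kHz

fs/2 = 19.15 kHz.
93.2 kHz mod fs = 16.6 kHz.
16.6 kHz ≤ fs/2 = 19.15 kHz, appears at 16.6 kHz.
16.6 kHz ≤ fs/2 = 19.15 kHz, passes unchanged.
14.6 kHz ≤ fs/2 = 19.15 kHz, passes unchanged.
Distinct values: {14.6 kHz, 16.6 kHz}.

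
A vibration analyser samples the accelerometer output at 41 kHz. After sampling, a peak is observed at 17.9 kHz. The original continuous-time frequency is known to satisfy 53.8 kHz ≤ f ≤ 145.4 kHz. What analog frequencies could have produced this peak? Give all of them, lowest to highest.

58.9 kHz, 64.1 kHz, 99.9 kHz, 105.1 kHz, 140.9 kHz

Frequencies that alias to 17.9 kHz are k·fs ± 17.9 kHz for integer k ≥ 0.
k=0: 17.9 kHz.
k=1: 23.1 kHz, 58.9 kHz.
k=2: 64.1 kHz, 99.9 kHz.
k=3: 105.1 kHz, 140.9 kHz.
k=4: 146.1 kHz, 181.9 kHz.
Within [53.8 kHz, 145.4 kHz]: 58.9 kHz, 64.1 kHz, 99.9 kHz, 105.1 kHz, 140.9 kHz.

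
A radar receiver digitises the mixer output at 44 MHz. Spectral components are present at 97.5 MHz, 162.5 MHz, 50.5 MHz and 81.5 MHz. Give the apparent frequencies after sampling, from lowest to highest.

fs/2 = 22 MHz.
97.5 MHz mod fs = 9.5 MHz.
9.5 MHz ≤ fs/2 = 22 MHz, appears at 9.5 MHz.
162.5 MHz mod fs = 30.5 MHz.
30.5 MHz > fs/2 = 22 MHz, folds to fs − 30.5 MHz = 13.5 MHz.
50.5 MHz mod fs = 6.5 MHz.
6.5 MHz ≤ fs/2 = 22 MHz, appears at 6.5 MHz.
81.5 MHz mod fs = 37.5 MHz.
37.5 MHz > fs/2 = 22 MHz, folds to fs − 37.5 MHz = 6.5 MHz.
Distinct values: {6.5 MHz, 9.5 MHz, 13.5 MHz}.

6.5 MHz, 9.5 MHz, 13.5 MHz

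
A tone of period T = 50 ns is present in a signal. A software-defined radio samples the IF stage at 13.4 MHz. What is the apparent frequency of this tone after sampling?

6.6 MHz

T = 50 ns → f = 1/T = 20 MHz.
20 MHz mod fs = 6.6 MHz.
6.6 MHz ≤ fs/2 = 6.7 MHz, appears at 6.6 MHz.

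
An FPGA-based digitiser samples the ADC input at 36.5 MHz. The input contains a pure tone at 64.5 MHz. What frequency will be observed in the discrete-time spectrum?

8.5 MHz

64.5 MHz mod fs = 28 MHz.
28 MHz > fs/2 = 18.25 MHz, folds to fs − 28 MHz = 8.5 MHz.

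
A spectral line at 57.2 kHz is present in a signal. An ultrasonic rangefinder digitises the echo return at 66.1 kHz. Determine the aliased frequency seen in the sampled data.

8.9 kHz

57.2 kHz > fs/2 = 33.05 kHz, folds to fs − 57.2 kHz = 8.9 kHz.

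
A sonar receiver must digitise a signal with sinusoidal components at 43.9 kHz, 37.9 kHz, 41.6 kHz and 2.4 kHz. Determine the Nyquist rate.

87.8 kHz

Highest-frequency component: 43.9 kHz.
Nyquist rate = 2 × 43.9 kHz = 87.8 kHz.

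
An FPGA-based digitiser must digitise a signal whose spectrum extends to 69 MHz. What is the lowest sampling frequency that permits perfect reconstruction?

Nyquist rate = 2 × 69 MHz = 138 MHz.

138 MHz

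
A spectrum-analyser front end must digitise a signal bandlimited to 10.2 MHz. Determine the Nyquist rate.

Nyquist rate = 2 × 10.2 MHz = 20.4 MHz.

20.4 MHz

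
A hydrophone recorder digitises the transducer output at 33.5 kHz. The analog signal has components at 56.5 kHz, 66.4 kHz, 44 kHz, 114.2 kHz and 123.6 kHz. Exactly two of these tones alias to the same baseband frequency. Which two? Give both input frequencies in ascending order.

fs/2 = 16.75 kHz.
56.5 kHz mod fs = 23 kHz.
23 kHz > fs/2 = 16.75 kHz, folds to fs − 23 kHz = 10.5 kHz.
66.4 kHz mod fs = 32.9 kHz.
32.9 kHz > fs/2 = 16.75 kHz, folds to fs − 32.9 kHz = 0.6 kHz.
44 kHz mod fs = 10.5 kHz.
10.5 kHz ≤ fs/2 = 16.75 kHz, appears at 10.5 kHz.
114.2 kHz mod fs = 13.7 kHz.
13.7 kHz ≤ fs/2 = 16.75 kHz, appears at 13.7 kHz.
123.6 kHz mod fs = 23.1 kHz.
23.1 kHz > fs/2 = 16.75 kHz, folds to fs − 23.1 kHz = 10.4 kHz.
44 kHz and 56.5 kHz both map to 10.5 kHz.

44 kHz, 56.5 kHz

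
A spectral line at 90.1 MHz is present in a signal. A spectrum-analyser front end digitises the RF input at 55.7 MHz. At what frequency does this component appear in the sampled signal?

21.3 MHz

90.1 MHz mod fs = 34.4 MHz.
34.4 MHz > fs/2 = 27.85 MHz, folds to fs − 34.4 MHz = 21.3 MHz.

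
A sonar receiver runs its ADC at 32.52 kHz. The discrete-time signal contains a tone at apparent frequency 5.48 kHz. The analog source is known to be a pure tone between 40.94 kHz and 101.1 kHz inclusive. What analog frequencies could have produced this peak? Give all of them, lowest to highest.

Frequencies that alias to 5.48 kHz are k·fs ± 5.48 kHz for integer k ≥ 0.
k=0: 5.48 kHz.
k=1: 27.04 kHz, 38 kHz.
k=2: 59.56 kHz, 70.52 kHz.
k=3: 92.08 kHz, 103.04 kHz.
k=4: 124.6 kHz, 135.56 kHz.
Within [40.94 kHz, 101.1 kHz]: 59.56 kHz, 70.52 kHz, 92.08 kHz.

59.56 kHz, 70.52 kHz, 92.08 kHz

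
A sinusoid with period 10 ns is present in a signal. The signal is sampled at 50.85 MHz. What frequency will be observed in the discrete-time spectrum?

T = 10 ns → f = 1/T = 100 MHz.
100 MHz mod fs = 49.15 MHz.
49.15 MHz > fs/2 = 25.425 MHz, folds to fs − 49.15 MHz = 1.7 MHz.

1.7 MHz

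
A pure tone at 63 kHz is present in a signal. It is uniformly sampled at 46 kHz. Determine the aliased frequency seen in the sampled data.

63 kHz mod fs = 17 kHz.
17 kHz ≤ fs/2 = 23 kHz, appears at 17 kHz.

17 kHz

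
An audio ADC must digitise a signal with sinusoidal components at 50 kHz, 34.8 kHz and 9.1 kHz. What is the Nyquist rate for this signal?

100 kHz

Highest-frequency component: 50 kHz.
Nyquist rate = 2 × 50 kHz = 100 kHz.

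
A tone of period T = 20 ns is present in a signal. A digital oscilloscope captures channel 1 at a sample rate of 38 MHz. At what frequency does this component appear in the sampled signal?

T = 20 ns → f = 1/T = 50 MHz.
50 MHz mod fs = 12 MHz.
12 MHz ≤ fs/2 = 19 MHz, appears at 12 MHz.

12 MHz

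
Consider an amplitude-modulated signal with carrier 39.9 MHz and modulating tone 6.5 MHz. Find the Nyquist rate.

AM sidebands sit at fc ± fm = 33.4 MHz and 46.4 MHz.
Highest-frequency component: 46.4 MHz.
Nyquist rate = 2 × 46.4 MHz = 92.8 MHz.

92.8 MHz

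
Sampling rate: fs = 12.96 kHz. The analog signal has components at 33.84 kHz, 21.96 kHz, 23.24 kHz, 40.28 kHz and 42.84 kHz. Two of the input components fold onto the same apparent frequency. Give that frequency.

3.96 kHz

fs/2 = 6.48 kHz.
33.84 kHz mod fs = 7.92 kHz.
7.92 kHz > fs/2 = 6.48 kHz, folds to fs − 7.92 kHz = 5.04 kHz.
21.96 kHz mod fs = 9 kHz.
9 kHz > fs/2 = 6.48 kHz, folds to fs − 9 kHz = 3.96 kHz.
23.24 kHz mod fs = 10.28 kHz.
10.28 kHz > fs/2 = 6.48 kHz, folds to fs − 10.28 kHz = 2.68 kHz.
40.28 kHz mod fs = 1.4 kHz.
1.4 kHz ≤ fs/2 = 6.48 kHz, appears at 1.4 kHz.
42.84 kHz mod fs = 3.96 kHz.
3.96 kHz ≤ fs/2 = 6.48 kHz, appears at 3.96 kHz.
21.96 kHz and 42.84 kHz both map to 3.96 kHz.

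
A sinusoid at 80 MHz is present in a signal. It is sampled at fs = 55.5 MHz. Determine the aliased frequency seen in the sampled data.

24.5 MHz

80 MHz mod fs = 24.5 MHz.
24.5 MHz ≤ fs/2 = 27.75 MHz, appears at 24.5 MHz.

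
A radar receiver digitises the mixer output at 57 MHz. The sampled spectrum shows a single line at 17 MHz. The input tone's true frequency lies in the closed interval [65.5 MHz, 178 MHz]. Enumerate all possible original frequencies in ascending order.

74 MHz, 97 MHz, 131 MHz, 154 MHz

Frequencies that alias to 17 MHz are k·fs ± 17 MHz for integer k ≥ 0.
k=0: 17 MHz.
k=1: 40 MHz, 74 MHz.
k=2: 97 MHz, 131 MHz.
k=3: 154 MHz, 188 MHz.
k=4: 211 MHz, 245 MHz.
Within [65.5 MHz, 178 MHz]: 74 MHz, 97 MHz, 131 MHz, 154 MHz.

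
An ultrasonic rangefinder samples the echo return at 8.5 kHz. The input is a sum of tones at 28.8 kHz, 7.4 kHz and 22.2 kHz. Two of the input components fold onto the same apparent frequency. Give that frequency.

3.3 kHz

fs/2 = 4.25 kHz.
28.8 kHz mod fs = 3.3 kHz.
3.3 kHz ≤ fs/2 = 4.25 kHz, appears at 3.3 kHz.
7.4 kHz > fs/2 = 4.25 kHz, folds to fs − 7.4 kHz = 1.1 kHz.
22.2 kHz mod fs = 5.2 kHz.
5.2 kHz > fs/2 = 4.25 kHz, folds to fs − 5.2 kHz = 3.3 kHz.
22.2 kHz and 28.8 kHz both map to 3.3 kHz.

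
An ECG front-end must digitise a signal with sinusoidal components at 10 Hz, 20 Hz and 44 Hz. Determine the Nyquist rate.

Highest-frequency component: 44 Hz.
Nyquist rate = 2 × 44 Hz = 88 Hz.

88 Hz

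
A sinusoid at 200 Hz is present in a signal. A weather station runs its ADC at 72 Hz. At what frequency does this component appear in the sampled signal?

200 Hz mod fs = 56 Hz.
56 Hz > fs/2 = 36 Hz, folds to fs − 56 Hz = 16 Hz.

16 Hz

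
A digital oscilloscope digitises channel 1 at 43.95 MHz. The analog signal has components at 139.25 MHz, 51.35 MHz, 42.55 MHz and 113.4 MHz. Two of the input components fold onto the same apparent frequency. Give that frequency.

fs/2 = 21.975 MHz.
139.25 MHz mod fs = 7.4 MHz.
7.4 MHz ≤ fs/2 = 21.975 MHz, appears at 7.4 MHz.
51.35 MHz mod fs = 7.4 MHz.
7.4 MHz ≤ fs/2 = 21.975 MHz, appears at 7.4 MHz.
42.55 MHz > fs/2 = 21.975 MHz, folds to fs − 42.55 MHz = 1.4 MHz.
113.4 MHz mod fs = 25.5 MHz.
25.5 MHz > fs/2 = 21.975 MHz, folds to fs − 25.5 MHz = 18.45 MHz.
51.35 MHz and 139.25 MHz both map to 7.4 MHz.

7.4 MHz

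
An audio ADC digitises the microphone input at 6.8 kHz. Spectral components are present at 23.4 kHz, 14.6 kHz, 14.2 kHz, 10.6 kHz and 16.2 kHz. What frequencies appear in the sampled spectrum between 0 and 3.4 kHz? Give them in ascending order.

0.6 kHz, 1 kHz, 2.6 kHz, 3 kHz

fs/2 = 3.4 kHz.
23.4 kHz mod fs = 3 kHz.
3 kHz ≤ fs/2 = 3.4 kHz, appears at 3 kHz.
14.6 kHz mod fs = 1 kHz.
1 kHz ≤ fs/2 = 3.4 kHz, appears at 1 kHz.
14.2 kHz mod fs = 0.6 kHz.
0.6 kHz ≤ fs/2 = 3.4 kHz, appears at 0.6 kHz.
10.6 kHz mod fs = 3.8 kHz.
3.8 kHz > fs/2 = 3.4 kHz, folds to fs − 3.8 kHz = 3 kHz.
16.2 kHz mod fs = 2.6 kHz.
2.6 kHz ≤ fs/2 = 3.4 kHz, appears at 2.6 kHz.
Distinct values: {0.6 kHz, 1 kHz, 2.6 kHz, 3 kHz}.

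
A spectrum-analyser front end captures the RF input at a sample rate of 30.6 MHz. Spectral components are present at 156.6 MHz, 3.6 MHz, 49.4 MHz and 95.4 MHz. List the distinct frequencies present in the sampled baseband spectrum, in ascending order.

3.6 MHz, 11.8 MHz

fs/2 = 15.3 MHz.
156.6 MHz mod fs = 3.6 MHz.
3.6 MHz ≤ fs/2 = 15.3 MHz, appears at 3.6 MHz.
3.6 MHz ≤ fs/2 = 15.3 MHz, passes unchanged.
49.4 MHz mod fs = 18.8 MHz.
18.8 MHz > fs/2 = 15.3 MHz, folds to fs − 18.8 MHz = 11.8 MHz.
95.4 MHz mod fs = 3.6 MHz.
3.6 MHz ≤ fs/2 = 15.3 MHz, appears at 3.6 MHz.
Distinct values: {3.6 MHz, 11.8 MHz}.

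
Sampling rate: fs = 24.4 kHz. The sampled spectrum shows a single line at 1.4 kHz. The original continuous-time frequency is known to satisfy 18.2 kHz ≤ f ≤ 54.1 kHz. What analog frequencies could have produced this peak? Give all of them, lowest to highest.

Frequencies that alias to 1.4 kHz are k·fs ± 1.4 kHz for integer k ≥ 0.
k=0: 1.4 kHz.
k=1: 23 kHz, 25.8 kHz.
k=2: 47.4 kHz, 50.2 kHz.
k=3: 71.8 kHz, 74.6 kHz.
Within [18.2 kHz, 54.1 kHz]: 23 kHz, 25.8 kHz, 47.4 kHz, 50.2 kHz.

23 kHz, 25.8 kHz, 47.4 kHz, 50.2 kHz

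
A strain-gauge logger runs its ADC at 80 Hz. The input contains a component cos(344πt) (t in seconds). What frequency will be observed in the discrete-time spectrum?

12 Hz

ω = 344π rad/s → f = ω/(2π) = 172 Hz.
172 Hz mod fs = 12 Hz.
12 Hz ≤ fs/2 = 40 Hz, appears at 12 Hz.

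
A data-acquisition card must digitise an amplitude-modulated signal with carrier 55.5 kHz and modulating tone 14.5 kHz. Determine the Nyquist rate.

AM sidebands sit at fc ± fm = 41 kHz and 70 kHz.
Highest-frequency component: 70 kHz.
Nyquist rate = 2 × 70 kHz = 140 kHz.

140 kHz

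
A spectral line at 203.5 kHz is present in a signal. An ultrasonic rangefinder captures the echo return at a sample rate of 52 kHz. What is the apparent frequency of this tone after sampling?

4.5 kHz

203.5 kHz mod fs = 47.5 kHz.
47.5 kHz > fs/2 = 26 kHz, folds to fs − 47.5 kHz = 4.5 kHz.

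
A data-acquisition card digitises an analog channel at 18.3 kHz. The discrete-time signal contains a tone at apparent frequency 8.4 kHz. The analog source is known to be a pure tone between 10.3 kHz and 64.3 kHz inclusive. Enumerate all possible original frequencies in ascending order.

26.7 kHz, 28.2 kHz, 45 kHz, 46.5 kHz, 63.3 kHz

Frequencies that alias to 8.4 kHz are k·fs ± 8.4 kHz for integer k ≥ 0.
k=0: 8.4 kHz.
k=1: 9.9 kHz, 26.7 kHz.
k=2: 28.2 kHz, 45 kHz.
k=3: 46.5 kHz, 63.3 kHz.
k=4: 64.8 kHz, 81.6 kHz.
Within [10.3 kHz, 64.3 kHz]: 26.7 kHz, 28.2 kHz, 45 kHz, 46.5 kHz, 63.3 kHz.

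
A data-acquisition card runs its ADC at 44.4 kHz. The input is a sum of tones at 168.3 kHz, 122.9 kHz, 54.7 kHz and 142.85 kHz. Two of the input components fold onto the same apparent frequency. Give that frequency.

fs/2 = 22.2 kHz.
168.3 kHz mod fs = 35.1 kHz.
35.1 kHz > fs/2 = 22.2 kHz, folds to fs − 35.1 kHz = 9.3 kHz.
122.9 kHz mod fs = 34.1 kHz.
34.1 kHz > fs/2 = 22.2 kHz, folds to fs − 34.1 kHz = 10.3 kHz.
54.7 kHz mod fs = 10.3 kHz.
10.3 kHz ≤ fs/2 = 22.2 kHz, appears at 10.3 kHz.
142.85 kHz mod fs = 9.65 kHz.
9.65 kHz ≤ fs/2 = 22.2 kHz, appears at 9.65 kHz.
54.7 kHz and 122.9 kHz both map to 10.3 kHz.

10.3 kHz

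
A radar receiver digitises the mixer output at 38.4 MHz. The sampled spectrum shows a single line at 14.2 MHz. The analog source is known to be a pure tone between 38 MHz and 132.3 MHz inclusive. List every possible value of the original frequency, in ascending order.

Frequencies that alias to 14.2 MHz are k·fs ± 14.2 MHz for integer k ≥ 0.
k=0: 14.2 MHz.
k=1: 24.2 MHz, 52.6 MHz.
k=2: 62.6 MHz, 91 MHz.
k=3: 101 MHz, 129.4 MHz.
k=4: 139.4 MHz, 167.8 MHz.
Within [38 MHz, 132.3 MHz]: 52.6 MHz, 62.6 MHz, 91 MHz, 101 MHz, 129.4 MHz.

52.6 MHz, 62.6 MHz, 91 MHz, 101 MHz, 129.4 MHz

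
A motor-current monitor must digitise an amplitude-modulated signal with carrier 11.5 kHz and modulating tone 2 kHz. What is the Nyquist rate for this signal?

27 kHz

AM sidebands sit at fc ± fm = 9.5 kHz and 13.5 kHz.
Highest-frequency component: 13.5 kHz.
Nyquist rate = 2 × 13.5 kHz = 27 kHz.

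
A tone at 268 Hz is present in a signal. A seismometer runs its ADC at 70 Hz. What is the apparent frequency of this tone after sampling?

12 Hz

268 Hz mod fs = 58 Hz.
58 Hz > fs/2 = 35 Hz, folds to fs − 58 Hz = 12 Hz.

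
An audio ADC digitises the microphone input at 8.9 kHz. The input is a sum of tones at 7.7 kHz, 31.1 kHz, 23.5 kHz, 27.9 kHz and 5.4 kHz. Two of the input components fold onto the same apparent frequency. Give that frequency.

1.2 kHz

fs/2 = 4.45 kHz.
7.7 kHz > fs/2 = 4.45 kHz, folds to fs − 7.7 kHz = 1.2 kHz.
31.1 kHz mod fs = 4.4 kHz.
4.4 kHz ≤ fs/2 = 4.45 kHz, appears at 4.4 kHz.
23.5 kHz mod fs = 5.7 kHz.
5.7 kHz > fs/2 = 4.45 kHz, folds to fs − 5.7 kHz = 3.2 kHz.
27.9 kHz mod fs = 1.2 kHz.
1.2 kHz ≤ fs/2 = 4.45 kHz, appears at 1.2 kHz.
5.4 kHz > fs/2 = 4.45 kHz, folds to fs − 5.4 kHz = 3.5 kHz.
7.7 kHz and 27.9 kHz both map to 1.2 kHz.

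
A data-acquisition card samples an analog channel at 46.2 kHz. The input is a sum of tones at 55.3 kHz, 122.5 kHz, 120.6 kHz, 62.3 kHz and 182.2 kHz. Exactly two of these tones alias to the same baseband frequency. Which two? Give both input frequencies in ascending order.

62.3 kHz, 122.5 kHz

fs/2 = 23.1 kHz.
55.3 kHz mod fs = 9.1 kHz.
9.1 kHz ≤ fs/2 = 23.1 kHz, appears at 9.1 kHz.
122.5 kHz mod fs = 30.1 kHz.
30.1 kHz > fs/2 = 23.1 kHz, folds to fs − 30.1 kHz = 16.1 kHz.
120.6 kHz mod fs = 28.2 kHz.
28.2 kHz > fs/2 = 23.1 kHz, folds to fs − 28.2 kHz = 18 kHz.
62.3 kHz mod fs = 16.1 kHz.
16.1 kHz ≤ fs/2 = 23.1 kHz, appears at 16.1 kHz.
182.2 kHz mod fs = 43.6 kHz.
43.6 kHz > fs/2 = 23.1 kHz, folds to fs − 43.6 kHz = 2.6 kHz.
62.3 kHz and 122.5 kHz both map to 16.1 kHz.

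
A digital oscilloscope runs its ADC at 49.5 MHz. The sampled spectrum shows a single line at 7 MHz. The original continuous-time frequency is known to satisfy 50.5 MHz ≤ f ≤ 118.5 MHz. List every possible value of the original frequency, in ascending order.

56.5 MHz, 92 MHz, 106 MHz

Frequencies that alias to 7 MHz are k·fs ± 7 MHz for integer k ≥ 0.
k=0: 7 MHz.
k=1: 42.5 MHz, 56.5 MHz.
k=2: 92 MHz, 106 MHz.
k=3: 141.5 MHz, 155.5 MHz.
Within [50.5 MHz, 118.5 MHz]: 56.5 MHz, 92 MHz, 106 MHz.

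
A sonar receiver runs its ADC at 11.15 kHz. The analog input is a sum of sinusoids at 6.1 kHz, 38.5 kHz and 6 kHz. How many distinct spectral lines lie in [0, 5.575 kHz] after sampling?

2

fs/2 = 5.575 kHz.
6.1 kHz > fs/2 = 5.575 kHz, folds to fs − 6.1 kHz = 5.05 kHz.
38.5 kHz mod fs = 5.05 kHz.
5.05 kHz ≤ fs/2 = 5.575 kHz, appears at 5.05 kHz.
6 kHz > fs/2 = 5.575 kHz, folds to fs − 6 kHz = 5.15 kHz.
Distinct values: {5.05 kHz, 5.15 kHz} → 2.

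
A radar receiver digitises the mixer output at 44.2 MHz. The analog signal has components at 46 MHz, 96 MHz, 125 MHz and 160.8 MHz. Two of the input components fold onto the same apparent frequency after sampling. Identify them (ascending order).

96 MHz, 125 MHz

fs/2 = 22.1 MHz.
46 MHz mod fs = 1.8 MHz.
1.8 MHz ≤ fs/2 = 22.1 MHz, appears at 1.8 MHz.
96 MHz mod fs = 7.6 MHz.
7.6 MHz ≤ fs/2 = 22.1 MHz, appears at 7.6 MHz.
125 MHz mod fs = 36.6 MHz.
36.6 MHz > fs/2 = 22.1 MHz, folds to fs − 36.6 MHz = 7.6 MHz.
160.8 MHz mod fs = 28.2 MHz.
28.2 MHz > fs/2 = 22.1 MHz, folds to fs − 28.2 MHz = 16 MHz.
96 MHz and 125 MHz both map to 7.6 MHz.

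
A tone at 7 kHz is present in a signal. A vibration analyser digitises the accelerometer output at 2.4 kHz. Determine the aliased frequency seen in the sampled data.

7 kHz mod fs = 2.2 kHz.
2.2 kHz > fs/2 = 1.2 kHz, folds to fs − 2.2 kHz = 0.2 kHz.

0.2 kHz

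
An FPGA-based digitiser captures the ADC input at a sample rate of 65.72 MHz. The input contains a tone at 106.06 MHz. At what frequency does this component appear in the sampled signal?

25.38 MHz

106.06 MHz mod fs = 40.34 MHz.
40.34 MHz > fs/2 = 32.86 MHz, folds to fs − 40.34 MHz = 25.38 MHz.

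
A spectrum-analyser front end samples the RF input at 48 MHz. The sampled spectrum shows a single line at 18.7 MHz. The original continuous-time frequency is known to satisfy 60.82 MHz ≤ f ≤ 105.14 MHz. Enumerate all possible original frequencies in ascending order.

66.7 MHz, 77.3 MHz

Frequencies that alias to 18.7 MHz are k·fs ± 18.7 MHz for integer k ≥ 0.
k=0: 18.7 MHz.
k=1: 29.3 MHz, 66.7 MHz.
k=2: 77.3 MHz, 114.7 MHz.
k=3: 125.3 MHz, 162.7 MHz.
Within [60.82 MHz, 105.14 MHz]: 66.7 MHz, 77.3 MHz.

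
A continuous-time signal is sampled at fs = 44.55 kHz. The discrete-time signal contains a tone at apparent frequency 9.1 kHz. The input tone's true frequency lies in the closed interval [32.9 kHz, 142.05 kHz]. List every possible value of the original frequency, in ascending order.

35.45 kHz, 53.65 kHz, 80 kHz, 98.2 kHz, 124.55 kHz

Frequencies that alias to 9.1 kHz are k·fs ± 9.1 kHz for integer k ≥ 0.
k=0: 9.1 kHz.
k=1: 35.45 kHz, 53.65 kHz.
k=2: 80 kHz, 98.2 kHz.
k=3: 124.55 kHz, 142.75 kHz.
k=4: 169.1 kHz, 187.3 kHz.
Within [32.9 kHz, 142.05 kHz]: 35.45 kHz, 53.65 kHz, 80 kHz, 98.2 kHz, 124.55 kHz.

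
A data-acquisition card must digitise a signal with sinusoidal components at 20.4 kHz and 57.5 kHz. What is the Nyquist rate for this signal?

115 kHz

Highest-frequency component: 57.5 kHz.
Nyquist rate = 2 × 57.5 kHz = 115 kHz.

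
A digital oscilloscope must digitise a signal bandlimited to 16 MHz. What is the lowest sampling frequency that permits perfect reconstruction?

32 MHz

Nyquist rate = 2 × 16 MHz = 32 MHz.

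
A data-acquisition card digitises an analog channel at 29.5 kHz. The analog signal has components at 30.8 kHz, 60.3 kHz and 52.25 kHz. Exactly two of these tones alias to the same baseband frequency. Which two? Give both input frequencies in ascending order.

30.8 kHz, 60.3 kHz

fs/2 = 14.75 kHz.
30.8 kHz mod fs = 1.3 kHz.
1.3 kHz ≤ fs/2 = 14.75 kHz, appears at 1.3 kHz.
60.3 kHz mod fs = 1.3 kHz.
1.3 kHz ≤ fs/2 = 14.75 kHz, appears at 1.3 kHz.
52.25 kHz mod fs = 22.75 kHz.
22.75 kHz > fs/2 = 14.75 kHz, folds to fs − 22.75 kHz = 6.75 kHz.
30.8 kHz and 60.3 kHz both map to 1.3 kHz.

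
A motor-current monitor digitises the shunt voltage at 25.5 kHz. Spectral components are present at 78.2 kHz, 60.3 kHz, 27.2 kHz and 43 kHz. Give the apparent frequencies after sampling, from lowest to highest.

fs/2 = 12.75 kHz.
78.2 kHz mod fs = 1.7 kHz.
1.7 kHz ≤ fs/2 = 12.75 kHz, appears at 1.7 kHz.
60.3 kHz mod fs = 9.3 kHz.
9.3 kHz ≤ fs/2 = 12.75 kHz, appears at 9.3 kHz.
27.2 kHz mod fs = 1.7 kHz.
1.7 kHz ≤ fs/2 = 12.75 kHz, appears at 1.7 kHz.
43 kHz mod fs = 17.5 kHz.
17.5 kHz > fs/2 = 12.75 kHz, folds to fs − 17.5 kHz = 8 kHz.
Distinct values: {1.7 kHz, 8 kHz, 9.3 kHz}.

1.7 kHz, 8 kHz, 9.3 kHz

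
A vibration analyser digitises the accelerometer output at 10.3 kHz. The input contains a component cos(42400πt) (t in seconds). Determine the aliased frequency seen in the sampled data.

0.6 kHz

ω = 42400π rad/s → f = ω/(2π) = 21200 Hz = 21.2 kHz.
21.2 kHz mod fs = 0.6 kHz.
0.6 kHz ≤ fs/2 = 5.15 kHz, appears at 0.6 kHz.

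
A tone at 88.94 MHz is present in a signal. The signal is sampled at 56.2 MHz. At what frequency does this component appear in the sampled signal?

23.46 MHz

88.94 MHz mod fs = 32.74 MHz.
32.74 MHz > fs/2 = 28.1 MHz, folds to fs − 32.74 MHz = 23.46 MHz.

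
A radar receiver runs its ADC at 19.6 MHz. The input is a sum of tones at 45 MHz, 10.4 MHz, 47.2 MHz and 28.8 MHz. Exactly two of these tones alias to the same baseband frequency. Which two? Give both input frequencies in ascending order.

fs/2 = 9.8 MHz.
45 MHz mod fs = 5.8 MHz.
5.8 MHz ≤ fs/2 = 9.8 MHz, appears at 5.8 MHz.
10.4 MHz > fs/2 = 9.8 MHz, folds to fs − 10.4 MHz = 9.2 MHz.
47.2 MHz mod fs = 8 MHz.
8 MHz ≤ fs/2 = 9.8 MHz, appears at 8 MHz.
28.8 MHz mod fs = 9.2 MHz.
9.2 MHz ≤ fs/2 = 9.8 MHz, appears at 9.2 MHz.
10.4 MHz and 28.8 MHz both map to 9.2 MHz.

10.4 MHz, 28.8 MHz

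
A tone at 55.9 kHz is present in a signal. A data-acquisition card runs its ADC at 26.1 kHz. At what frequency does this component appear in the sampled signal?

3.7 kHz

55.9 kHz mod fs = 3.7 kHz.
3.7 kHz ≤ fs/2 = 13.05 kHz, appears at 3.7 kHz.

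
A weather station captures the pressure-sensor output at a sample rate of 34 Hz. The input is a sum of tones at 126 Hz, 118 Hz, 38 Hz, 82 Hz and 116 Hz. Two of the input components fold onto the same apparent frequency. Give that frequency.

fs/2 = 17 Hz.
126 Hz mod fs = 24 Hz.
24 Hz > fs/2 = 17 Hz, folds to fs − 24 Hz = 10 Hz.
118 Hz mod fs = 16 Hz.
16 Hz ≤ fs/2 = 17 Hz, appears at 16 Hz.
38 Hz mod fs = 4 Hz.
4 Hz ≤ fs/2 = 17 Hz, appears at 4 Hz.
82 Hz mod fs = 14 Hz.
14 Hz ≤ fs/2 = 17 Hz, appears at 14 Hz.
116 Hz mod fs = 14 Hz.
14 Hz ≤ fs/2 = 17 Hz, appears at 14 Hz.
82 Hz and 116 Hz both map to 14 Hz.

14 Hz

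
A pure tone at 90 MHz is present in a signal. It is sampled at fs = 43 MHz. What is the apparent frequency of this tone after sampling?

90 MHz mod fs = 4 MHz.
4 MHz ≤ fs/2 = 21.5 MHz, appears at 4 MHz.

4 MHz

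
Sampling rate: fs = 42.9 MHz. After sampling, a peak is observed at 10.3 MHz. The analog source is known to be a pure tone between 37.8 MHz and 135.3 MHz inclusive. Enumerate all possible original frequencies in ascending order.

53.2 MHz, 75.5 MHz, 96.1 MHz, 118.4 MHz

Frequencies that alias to 10.3 MHz are k·fs ± 10.3 MHz for integer k ≥ 0.
k=0: 10.3 MHz.
k=1: 32.6 MHz, 53.2 MHz.
k=2: 75.5 MHz, 96.1 MHz.
k=3: 118.4 MHz, 139 MHz.
k=4: 161.3 MHz, 181.9 MHz.
Within [37.8 MHz, 135.3 MHz]: 53.2 MHz, 75.5 MHz, 96.1 MHz, 118.4 MHz.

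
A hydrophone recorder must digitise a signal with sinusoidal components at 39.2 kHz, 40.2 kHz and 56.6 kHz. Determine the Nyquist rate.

113.2 kHz

Highest-frequency component: 56.6 kHz.
Nyquist rate = 2 × 56.6 kHz = 113.2 kHz.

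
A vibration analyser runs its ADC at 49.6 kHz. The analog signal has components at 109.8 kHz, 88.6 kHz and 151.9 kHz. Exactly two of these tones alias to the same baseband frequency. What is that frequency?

10.6 kHz

fs/2 = 24.8 kHz.
109.8 kHz mod fs = 10.6 kHz.
10.6 kHz ≤ fs/2 = 24.8 kHz, appears at 10.6 kHz.
88.6 kHz mod fs = 39 kHz.
39 kHz > fs/2 = 24.8 kHz, folds to fs − 39 kHz = 10.6 kHz.
151.9 kHz mod fs = 3.1 kHz.
3.1 kHz ≤ fs/2 = 24.8 kHz, appears at 3.1 kHz.
88.6 kHz and 109.8 kHz both map to 10.6 kHz.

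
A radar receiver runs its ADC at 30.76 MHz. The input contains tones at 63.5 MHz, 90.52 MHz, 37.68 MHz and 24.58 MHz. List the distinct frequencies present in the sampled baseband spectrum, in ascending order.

fs/2 = 15.38 MHz.
63.5 MHz mod fs = 1.98 MHz.
1.98 MHz ≤ fs/2 = 15.38 MHz, appears at 1.98 MHz.
90.52 MHz mod fs = 29 MHz.
29 MHz > fs/2 = 15.38 MHz, folds to fs − 29 MHz = 1.76 MHz.
37.68 MHz mod fs = 6.92 MHz.
6.92 MHz ≤ fs/2 = 15.38 MHz, appears at 6.92 MHz.
24.58 MHz > fs/2 = 15.38 MHz, folds to fs − 24.58 MHz = 6.18 MHz.
Distinct values: {1.76 MHz, 1.98 MHz, 6.18 MHz, 6.92 MHz}.

1.76 MHz, 1.98 MHz, 6.18 MHz, 6.92 MHz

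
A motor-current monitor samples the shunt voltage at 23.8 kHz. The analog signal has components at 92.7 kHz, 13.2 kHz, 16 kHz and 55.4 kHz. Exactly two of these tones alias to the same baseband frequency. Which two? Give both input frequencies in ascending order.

fs/2 = 11.9 kHz.
92.7 kHz mod fs = 21.3 kHz.
21.3 kHz > fs/2 = 11.9 kHz, folds to fs − 21.3 kHz = 2.5 kHz.
13.2 kHz > fs/2 = 11.9 kHz, folds to fs − 13.2 kHz = 10.6 kHz.
16 kHz > fs/2 = 11.9 kHz, folds to fs − 16 kHz = 7.8 kHz.
55.4 kHz mod fs = 7.8 kHz.
7.8 kHz ≤ fs/2 = 11.9 kHz, appears at 7.8 kHz.
16 kHz and 55.4 kHz both map to 7.8 kHz.

16 kHz, 55.4 kHz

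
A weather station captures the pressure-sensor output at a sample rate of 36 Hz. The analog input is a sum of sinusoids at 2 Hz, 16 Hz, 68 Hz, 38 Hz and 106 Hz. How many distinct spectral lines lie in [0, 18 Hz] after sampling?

3

fs/2 = 18 Hz.
2 Hz ≤ fs/2 = 18 Hz, passes unchanged.
16 Hz ≤ fs/2 = 18 Hz, passes unchanged.
68 Hz mod fs = 32 Hz.
32 Hz > fs/2 = 18 Hz, folds to fs − 32 Hz = 4 Hz.
38 Hz mod fs = 2 Hz.
2 Hz ≤ fs/2 = 18 Hz, appears at 2 Hz.
106 Hz mod fs = 34 Hz.
34 Hz > fs/2 = 18 Hz, folds to fs − 34 Hz = 2 Hz.
Distinct values: {2 Hz, 4 Hz, 16 Hz} → 3.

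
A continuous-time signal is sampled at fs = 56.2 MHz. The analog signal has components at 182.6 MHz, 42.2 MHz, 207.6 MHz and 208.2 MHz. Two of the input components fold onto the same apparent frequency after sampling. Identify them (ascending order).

42.2 MHz, 182.6 MHz

fs/2 = 28.1 MHz.
182.6 MHz mod fs = 14 MHz.
14 MHz ≤ fs/2 = 28.1 MHz, appears at 14 MHz.
42.2 MHz > fs/2 = 28.1 MHz, folds to fs − 42.2 MHz = 14 MHz.
207.6 MHz mod fs = 39 MHz.
39 MHz > fs/2 = 28.1 MHz, folds to fs − 39 MHz = 17.2 MHz.
208.2 MHz mod fs = 39.6 MHz.
39.6 MHz > fs/2 = 28.1 MHz, folds to fs − 39.6 MHz = 16.6 MHz.
42.2 MHz and 182.6 MHz both map to 14 MHz.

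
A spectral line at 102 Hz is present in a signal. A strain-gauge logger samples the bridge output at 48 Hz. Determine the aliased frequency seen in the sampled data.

102 Hz mod fs = 6 Hz.
6 Hz ≤ fs/2 = 24 Hz, appears at 6 Hz.

6 Hz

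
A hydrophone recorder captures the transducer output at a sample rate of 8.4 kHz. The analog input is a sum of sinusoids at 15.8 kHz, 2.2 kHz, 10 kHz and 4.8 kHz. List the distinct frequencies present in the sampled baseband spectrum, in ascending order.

1 kHz, 1.6 kHz, 2.2 kHz, 3.6 kHz

fs/2 = 4.2 kHz.
15.8 kHz mod fs = 7.4 kHz.
7.4 kHz > fs/2 = 4.2 kHz, folds to fs − 7.4 kHz = 1 kHz.
2.2 kHz ≤ fs/2 = 4.2 kHz, passes unchanged.
10 kHz mod fs = 1.6 kHz.
1.6 kHz ≤ fs/2 = 4.2 kHz, appears at 1.6 kHz.
4.8 kHz > fs/2 = 4.2 kHz, folds to fs − 4.8 kHz = 3.6 kHz.
Distinct values: {1 kHz, 1.6 kHz, 2.2 kHz, 3.6 kHz}.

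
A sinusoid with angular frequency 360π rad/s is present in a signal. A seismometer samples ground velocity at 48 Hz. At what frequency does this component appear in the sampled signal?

ω = 360π rad/s → f = ω/(2π) = 180 Hz.
180 Hz mod fs = 36 Hz.
36 Hz > fs/2 = 24 Hz, folds to fs − 36 Hz = 12 Hz.

12 Hz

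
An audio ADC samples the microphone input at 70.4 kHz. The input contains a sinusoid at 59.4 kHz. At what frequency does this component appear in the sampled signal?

59.4 kHz > fs/2 = 35.2 kHz, folds to fs − 59.4 kHz = 11 kHz.

11 kHz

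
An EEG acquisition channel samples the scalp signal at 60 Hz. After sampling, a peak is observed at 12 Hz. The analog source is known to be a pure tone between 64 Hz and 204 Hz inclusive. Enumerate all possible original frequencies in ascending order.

72 Hz, 108 Hz, 132 Hz, 168 Hz, 192 Hz

Frequencies that alias to 12 Hz are k·fs ± 12 Hz for integer k ≥ 0.
k=0: 12 Hz.
k=1: 48 Hz, 72 Hz.
k=2: 108 Hz, 132 Hz.
k=3: 168 Hz, 192 Hz.
k=4: 228 Hz, 252 Hz.
Within [64 Hz, 204 Hz]: 72 Hz, 108 Hz, 132 Hz, 168 Hz, 192 Hz.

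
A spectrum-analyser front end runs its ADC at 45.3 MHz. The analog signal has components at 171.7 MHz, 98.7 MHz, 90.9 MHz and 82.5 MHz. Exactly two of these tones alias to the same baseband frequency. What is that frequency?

8.1 MHz

fs/2 = 22.65 MHz.
171.7 MHz mod fs = 35.8 MHz.
35.8 MHz > fs/2 = 22.65 MHz, folds to fs − 35.8 MHz = 9.5 MHz.
98.7 MHz mod fs = 8.1 MHz.
8.1 MHz ≤ fs/2 = 22.65 MHz, appears at 8.1 MHz.
90.9 MHz mod fs = 0.3 MHz.
0.3 MHz ≤ fs/2 = 22.65 MHz, appears at 0.3 MHz.
82.5 MHz mod fs = 37.2 MHz.
37.2 MHz > fs/2 = 22.65 MHz, folds to fs − 37.2 MHz = 8.1 MHz.
82.5 MHz and 98.7 MHz both map to 8.1 MHz.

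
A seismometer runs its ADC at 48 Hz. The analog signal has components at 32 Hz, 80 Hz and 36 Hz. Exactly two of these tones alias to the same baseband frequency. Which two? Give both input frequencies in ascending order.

fs/2 = 24 Hz.
32 Hz > fs/2 = 24 Hz, folds to fs − 32 Hz = 16 Hz.
80 Hz mod fs = 32 Hz.
32 Hz > fs/2 = 24 Hz, folds to fs − 32 Hz = 16 Hz.
36 Hz > fs/2 = 24 Hz, folds to fs − 36 Hz = 12 Hz.
32 Hz and 80 Hz both map to 16 Hz.

32 Hz, 80 Hz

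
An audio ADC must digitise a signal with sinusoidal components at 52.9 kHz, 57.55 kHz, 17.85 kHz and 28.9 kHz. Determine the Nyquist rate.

Highest-frequency component: 57.55 kHz.
Nyquist rate = 2 × 57.55 kHz = 115.1 kHz.

115.1 kHz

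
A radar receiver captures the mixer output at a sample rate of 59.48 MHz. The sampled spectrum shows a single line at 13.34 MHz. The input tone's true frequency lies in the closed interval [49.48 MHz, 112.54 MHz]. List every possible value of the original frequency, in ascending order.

72.82 MHz, 105.62 MHz

Frequencies that alias to 13.34 MHz are k·fs ± 13.34 MHz for integer k ≥ 0.
k=0: 13.34 MHz.
k=1: 46.14 MHz, 72.82 MHz.
k=2: 105.62 MHz, 132.3 MHz.
k=3: 165.1 MHz, 191.78 MHz.
Within [49.48 MHz, 112.54 MHz]: 72.82 MHz, 105.62 MHz.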